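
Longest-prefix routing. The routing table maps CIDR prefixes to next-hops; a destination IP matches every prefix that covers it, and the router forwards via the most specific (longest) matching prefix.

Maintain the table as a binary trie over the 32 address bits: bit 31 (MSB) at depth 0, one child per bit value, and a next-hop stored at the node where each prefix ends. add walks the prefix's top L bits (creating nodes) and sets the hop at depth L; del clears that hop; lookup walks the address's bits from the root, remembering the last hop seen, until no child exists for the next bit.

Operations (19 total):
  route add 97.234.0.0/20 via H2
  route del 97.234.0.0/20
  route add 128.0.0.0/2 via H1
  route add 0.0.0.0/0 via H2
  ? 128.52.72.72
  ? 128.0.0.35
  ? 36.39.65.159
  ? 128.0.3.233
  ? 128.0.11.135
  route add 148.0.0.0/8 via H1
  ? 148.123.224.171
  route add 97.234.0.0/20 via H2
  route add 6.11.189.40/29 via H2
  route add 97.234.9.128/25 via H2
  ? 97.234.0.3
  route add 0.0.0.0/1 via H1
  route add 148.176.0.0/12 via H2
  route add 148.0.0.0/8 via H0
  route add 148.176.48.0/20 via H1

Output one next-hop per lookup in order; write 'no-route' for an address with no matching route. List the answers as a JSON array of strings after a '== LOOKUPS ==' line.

Trace:
  add 97.234.0.0/20 -> H2 at depth 20
  - 97.234.0.0/20 clear@20
  add 128.0.0.0/2 -> H1 at depth 2
  add 0.0.0.0/0 -> H2 at depth 0
  Q 128.52.72.72: descend 10 ; hops seen [H2,H1] ; pick H1
  Q 128.0.0.35: descend 10 ; hops seen [H2,H1] ; pick H1
  Q 36.39.65.159: descend 0 ; hops seen [H2] ; pick H2
  Q 128.0.3.233: descend 10 ; hops seen [H2,H1] ; pick H1
  Q 128.0.11.135: descend 10 ; hops seen [H2,H1] ; pick H1
  add 148.0.0.0/8 -> H1 at depth 8
  Q 148.123.224.171: descend 10010100 ; hops seen [H2,H1,H1] ; pick H1
  add 97.234.0.0/20 -> H2 at depth 20
  add 6.11.189.40/29 -> H2 at depth 29
  add 97.234.9.128/25 -> H2 at depth 25
  Q 97.234.0.3: descend 01100001111010100000 ; hops seen [H2,H2] ; pick H2
  add 0.0.0.0/1 -> H1 at depth 1
  add 148.176.0.0/12 -> H2 at depth 12
  add 148.0.0.0/8 -> H0 at depth 8
  add 148.176.48.0/20 -> H1 at depth 20

== LOOKUPS ==
["H1","H1","H2","H1","H1","H1","H2"]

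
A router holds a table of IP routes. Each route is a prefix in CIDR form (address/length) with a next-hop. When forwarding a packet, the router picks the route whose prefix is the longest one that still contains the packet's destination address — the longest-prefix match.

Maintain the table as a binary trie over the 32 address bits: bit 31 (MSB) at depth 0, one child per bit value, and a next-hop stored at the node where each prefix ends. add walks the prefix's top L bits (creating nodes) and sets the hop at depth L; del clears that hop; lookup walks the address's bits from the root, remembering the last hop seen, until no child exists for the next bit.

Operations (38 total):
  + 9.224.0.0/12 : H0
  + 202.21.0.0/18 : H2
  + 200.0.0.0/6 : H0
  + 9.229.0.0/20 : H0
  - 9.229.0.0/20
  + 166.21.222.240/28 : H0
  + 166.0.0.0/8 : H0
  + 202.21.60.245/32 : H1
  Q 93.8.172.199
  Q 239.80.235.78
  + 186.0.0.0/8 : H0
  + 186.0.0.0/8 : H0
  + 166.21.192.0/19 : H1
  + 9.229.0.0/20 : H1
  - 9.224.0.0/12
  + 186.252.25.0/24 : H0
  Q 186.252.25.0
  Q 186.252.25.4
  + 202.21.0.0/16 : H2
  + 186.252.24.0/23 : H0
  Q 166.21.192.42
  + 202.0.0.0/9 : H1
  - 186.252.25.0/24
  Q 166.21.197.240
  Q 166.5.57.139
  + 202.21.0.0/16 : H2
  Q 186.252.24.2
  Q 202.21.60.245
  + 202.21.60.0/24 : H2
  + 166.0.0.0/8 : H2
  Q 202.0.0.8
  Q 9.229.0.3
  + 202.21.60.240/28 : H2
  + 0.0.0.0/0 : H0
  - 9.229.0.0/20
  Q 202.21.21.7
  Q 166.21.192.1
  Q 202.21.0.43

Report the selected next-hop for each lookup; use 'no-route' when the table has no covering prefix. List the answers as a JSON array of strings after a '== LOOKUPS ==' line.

Apply in order:
  + 9.224.0.0/12 (H0) depth=12
  + 202.21.0.0/18 (H2) depth=18
  + 200.0.0.0/6 (H0) depth=6
  + 9.229.0.0/20 (H0) depth=20
  del 9.229.0.0/20 (clear depth 20)
  + 166.21.222.240/28 (H0) depth=28
  + 166.0.0.0/8 (H0) depth=8
  + 202.21.60.245/32 (H1) depth=32
  ? 93.8.172.199  path d0:-→d1:-  best=no-route
  ? 239.80.235.78  path d0:-→d1:-→d2:-  best=no-route
  + 186.0.0.0/8 (H0) depth=8
  + 186.0.0.0/8 (H0) depth=8
  + 166.21.192.0/19 (H1) depth=19
  + 9.229.0.0/20 (H1) depth=20
  del 9.224.0.0/12 (clear depth 12)
  + 186.252.25.0/24 (H0) depth=24
  ? 186.252.25.0  path d0:-→d1:-→d2:-→d3:-→d4:-→d5:-→d6:-→d7:-→d8:H0→d9:-→d10:-→d11:-→d12:-→d13:-→d14:-→d15:-→d16:-→d17:-→d18:-→d19:-→d20:-→d21:-→d22:-→d23:-→d24:H0  best=H0
  ? 186.252.25.4  path d0:-→d1:-→d2:-→d3:-→d4:-→d5:-→d6:-→d7:-→d8:H0→d9:-→d10:-→d11:-→d12:-→d13:-→d14:-→d15:-→d16:-→d17:-→d18:-→d19:-→d20:-→d21:-→d22:-→d23:-→d24:H0  best=H0
  + 202.21.0.0/16 (H2) depth=16
  + 186.252.24.0/23 (H0) depth=23
  ? 166.21.192.42  path d0:-→d1:-→d2:-→d3:-→d4:-→d5:-→d6:-→d7:-→d8:H0→d9:-→d10:-→d11:-→d12:-→d13:-→d14:-→d15:-→d16:-→d17:-→d18:-→d19:H1  best=H1
  + 202.0.0.0/9 (H1) depth=9
  del 186.252.25.0/24 (clear depth 24)
  ? 166.21.197.240  path d0:-→d1:-→d2:-→d3:-→d4:-→d5:-→d6:-→d7:-→d8:H0→d9:-→d10:-→d11:-→d12:-→d13:-→d14:-→d15:-→d16:-→d17:-→d18:-→d19:H1  best=H1
  ? 166.5.57.139  path d0:-→d1:-→d2:-→d3:-→d4:-→d5:-→d6:-→d7:-→d8:H0→d9:-→d10:-→d11:-  best=H0
  + 202.21.0.0/16 (H2) depth=16
  ? 186.252.24.2  path d0:-→d1:-→d2:-→d3:-→d4:-→d5:-→d6:-→d7:-→d8:H0→d9:-→d10:-→d11:-→d12:-→d13:-→d14:-→d15:-→d16:-→d17:-→d18:-→d19:-→d20:-→d21:-→d22:-→d23:H0  best=H0
  ? 202.21.60.245  path d0:-→d1:-→d2:-→d3:-→d4:-→d5:-→d6:H0→d7:-→d8:-→d9:H1→d10:-→d11:-→d12:-→d13:-→d14:-→d15:-→d16:H2→d17:-→d18:H2→d19:-→d20:-→d21:-→d22:-→d23:-→d24:-→d25:-→d26:-→d27:-→d28:-→d29:-→d30:-→d31:-→d32:H1  best=H1
  + 202.21.60.0/24 (H2) depth=24
  + 166.0.0.0/8 (H2) depth=8
  ? 202.0.0.8  path d0:-→d1:-→d2:-→d3:-→d4:-→d5:-→d6:H0→d7:-→d8:-→d9:H1→d10:-→d11:-  best=H1
  ? 9.229.0.3  path d0:-→d1:-→d2:-→d3:-→d4:-→d5:-→d6:-→d7:-→d8:-→d9:-→d10:-→d11:-→d12:-→d13:-→d14:-→d15:-→d16:-→d17:-→d18:-→d19:-→d20:H1  best=H1
  + 202.21.60.240/28 (H2) depth=28
  + 0.0.0.0/0 (H0) depth=0
  del 9.229.0.0/20 (clear depth 20)
  ? 202.21.21.7  path d0:H0→d1:-→d2:-→d3:-→d4:-→d5:-→d6:H0→d7:-→d8:-→d9:H1→d10:-→d11:-→d12:-→d13:-→d14:-→d15:-→d16:H2→d17:-→d18:H2  best=H2
  ? 166.21.192.1  path d0:H0→d1:-→d2:-→d3:-→d4:-→d5:-→d6:-→d7:-→d8:H2→d9:-→d10:-→d11:-→d12:-→d13:-→d14:-→d15:-→d16:-→d17:-→d18:-→d19:H1  best=H1
  ? 202.21.0.43  path d0:H0→d1:-→d2:-→d3:-→d4:-→d5:-→d6:H0→d7:-→d8:-→d9:H1→d10:-→d11:-→d12:-→d13:-→d14:-→d15:-→d16:H2→d17:-→d18:H2  best=H2

== LOOKUPS ==
["no-route","no-route","H0","H0","H1","H1","H0","H0","H1","H1","H1","H2","H1","H2"]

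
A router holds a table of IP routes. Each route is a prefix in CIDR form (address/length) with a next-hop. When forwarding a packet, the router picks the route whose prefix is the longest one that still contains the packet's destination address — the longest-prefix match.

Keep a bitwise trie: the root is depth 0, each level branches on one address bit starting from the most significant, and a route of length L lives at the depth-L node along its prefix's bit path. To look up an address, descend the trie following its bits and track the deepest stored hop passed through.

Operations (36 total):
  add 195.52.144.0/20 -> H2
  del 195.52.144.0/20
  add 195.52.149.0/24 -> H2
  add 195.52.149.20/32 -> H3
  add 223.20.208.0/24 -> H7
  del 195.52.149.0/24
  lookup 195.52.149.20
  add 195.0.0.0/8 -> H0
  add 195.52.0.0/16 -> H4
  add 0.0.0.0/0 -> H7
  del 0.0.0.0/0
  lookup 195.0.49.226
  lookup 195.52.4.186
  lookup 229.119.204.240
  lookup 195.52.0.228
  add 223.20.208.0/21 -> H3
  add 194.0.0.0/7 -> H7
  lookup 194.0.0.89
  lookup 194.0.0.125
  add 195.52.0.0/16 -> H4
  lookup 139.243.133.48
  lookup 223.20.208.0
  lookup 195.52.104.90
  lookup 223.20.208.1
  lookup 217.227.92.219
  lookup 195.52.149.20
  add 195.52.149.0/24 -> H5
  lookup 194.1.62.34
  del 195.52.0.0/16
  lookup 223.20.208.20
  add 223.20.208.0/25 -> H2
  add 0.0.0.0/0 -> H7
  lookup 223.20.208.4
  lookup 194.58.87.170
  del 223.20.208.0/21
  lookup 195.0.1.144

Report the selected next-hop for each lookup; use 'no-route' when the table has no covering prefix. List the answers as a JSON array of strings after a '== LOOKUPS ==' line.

Apply in order:
  add 195.52.144.0/20 -> H2 at depth 20
  del 195.52.144.0/20 (clear depth 20)
  add 195.52.149.0/24 -> H2 at depth 24
  add 195.52.149.20/32 -> H3 at depth 32
  add 223.20.208.0/24 -> H7 at depth 24
  del 195.52.149.0/24 (clear depth 24)
  ? 195.52.149.20  path d0:-→d1:-→d2:-→d3:-→d4:-→d5:-→d6:-→d7:-→d8:-→d9:-→d10:-→d11:-→d12:-→d13:-→d14:-→d15:-→d16:-→d17:-→d18:-→d19:-→d20:-→d21:-→d22:-→d23:-→d24:-→d25:-→d26:-→d27:-→d28:-→d29:-→d30:-→d31:-→d32:H3  best=H3
  add 195.0.0.0/8 -> H0 at depth 8
  add 195.52.0.0/16 -> H4 at depth 16
  add 0.0.0.0/0 -> H7 at depth 0
  del 0.0.0.0/0 (clear depth 0)
  ? 195.0.49.226  path d0:-→d1:-→d2:-→d3:-→d4:-→d5:-→d6:-→d7:-→d8:H0→d9:-→d10:-  best=H0
  ? 195.52.4.186  path d0:-→d1:-→d2:-→d3:-→d4:-→d5:-→d6:-→d7:-→d8:H0→d9:-→d10:-→d11:-→d12:-→d13:-→d14:-→d15:-→d16:H4  best=H4
  ? 229.119.204.240  path d0:-→d1:-→d2:-  best=no-route
  ? 195.52.0.228  path d0:-→d1:-→d2:-→d3:-→d4:-→d5:-→d6:-→d7:-→d8:H0→d9:-→d10:-→d11:-→d12:-→d13:-→d14:-→d15:-→d16:H4  best=H4
  add 223.20.208.0/21 -> H3 at depth 21
  add 194.0.0.0/7 -> H7 at depth 7
  ? 194.0.0.89  path d0:-→d1:-→d2:-→d3:-→d4:-→d5:-→d6:-→d7:H7  best=H7
  ? 194.0.0.125  path d0:-→d1:-→d2:-→d3:-→d4:-→d5:-→d6:-→d7:H7  best=H7
  add 195.52.0.0/16 -> H4 at depth 16
  ? 139.243.133.48  path d0:-→d1:-  best=no-route
  ? 223.20.208.0  path d0:-→d1:-→d2:-→d3:-→d4:-→d5:-→d6:-→d7:-→d8:-→d9:-→d10:-→d11:-→d12:-→d13:-→d14:-→d15:-→d16:-→d17:-→d18:-→d19:-→d20:-→d21:H3→d22:-→d23:-→d24:H7  best=H7
  ? 195.52.104.90  path d0:-→d1:-→d2:-→d3:-→d4:-→d5:-→d6:-→d7:H7→d8:H0→d9:-→d10:-→d11:-→d12:-→d13:-→d14:-→d15:-→d16:H4  best=H4
  ? 223.20.208.1  path d0:-→d1:-→d2:-→d3:-→d4:-→d5:-→d6:-→d7:-→d8:-→d9:-→d10:-→d11:-→d12:-→d13:-→d14:-→d15:-→d16:-→d17:-→d18:-→d19:-→d20:-→d21:H3→d22:-→d23:-→d24:H7  best=H7
  ? 217.227.92.219  path d0:-→d1:-→d2:-→d3:-→d4:-→d5:-  best=no-route
  ? 195.52.149.20  path d0:-→d1:-→d2:-→d3:-→d4:-→d5:-→d6:-→d7:H7→d8:H0→d9:-→d10:-→d11:-→d12:-→d13:-→d14:-→d15:-→d16:H4→d17:-→d18:-→d19:-→d20:-→d21:-→d22:-→d23:-→d24:-→d25:-→d26:-→d27:-→d28:-→d29:-→d30:-→d31:-→d32:H3  best=H3
  add 195.52.149.0/24 -> H5 at depth 24
  ? 194.1.62.34  path d0:-→d1:-→d2:-→d3:-→d4:-→d5:-→d6:-→d7:H7  best=H7
  del 195.52.0.0/16 (clear depth 16)
  ? 223.20.208.20  path d0:-→d1:-→d2:-→d3:-→d4:-→d5:-→d6:-→d7:-→d8:-→d9:-→d10:-→d11:-→d12:-→d13:-→d14:-→d15:-→d16:-→d17:-→d18:-→d19:-→d20:-→d21:H3→d22:-→d23:-→d24:H7  best=H7
  add 223.20.208.0/25 -> H2 at depth 25
  add 0.0.0.0/0 -> H7 at depth 0
  ? 223.20.208.4  path d0:H7→d1:-→d2:-→d3:-→d4:-→d5:-→d6:-→d7:-→d8:-→d9:-→d10:-→d11:-→d12:-→d13:-→d14:-→d15:-→d16:-→d17:-→d18:-→d19:-→d20:-→d21:H3→d22:-→d23:-→d24:H7→d25:H2  best=H2
  ? 194.58.87.170  path d0:H7→d1:-→d2:-→d3:-→d4:-→d5:-→d6:-→d7:H7  best=H7
  del 223.20.208.0/21 (clear depth 21)
  ? 195.0.1.144  path d0:H7→d1:-→d2:-→d3:-→d4:-→d5:-→d6:-→d7:H7→d8:H0→d9:-→d10:-  best=H0

== LOOKUPS ==
["H3","H0","H4","no-route","H4","H7","H7","no-route","H7","H4","H7","no-route","H3","H7","H7","H2","H7","H0"]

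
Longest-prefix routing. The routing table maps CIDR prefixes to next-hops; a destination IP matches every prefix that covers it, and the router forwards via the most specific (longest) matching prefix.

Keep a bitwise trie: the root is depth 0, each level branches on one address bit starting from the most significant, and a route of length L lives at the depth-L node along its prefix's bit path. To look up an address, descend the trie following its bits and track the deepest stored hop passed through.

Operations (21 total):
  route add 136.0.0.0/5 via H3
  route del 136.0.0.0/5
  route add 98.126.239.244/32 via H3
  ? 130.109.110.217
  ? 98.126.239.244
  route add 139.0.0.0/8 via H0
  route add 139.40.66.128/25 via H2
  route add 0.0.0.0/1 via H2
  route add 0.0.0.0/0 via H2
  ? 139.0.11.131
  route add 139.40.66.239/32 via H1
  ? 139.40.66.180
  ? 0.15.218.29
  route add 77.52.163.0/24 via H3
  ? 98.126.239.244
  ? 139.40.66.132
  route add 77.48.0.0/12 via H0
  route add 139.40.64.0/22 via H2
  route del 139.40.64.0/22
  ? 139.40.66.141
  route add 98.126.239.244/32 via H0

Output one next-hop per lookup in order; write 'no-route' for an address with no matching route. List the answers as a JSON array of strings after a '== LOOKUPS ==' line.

Apply in order:
  + 136.0.0.0/5 (H3) depth=5
  - 136.0.0.0/5 clear@5
  + 98.126.239.244/32 (H3) depth=32
  Q 130.109.110.217: descend 1000 ; hops seen [∅] ; pick no-route
  Q 98.126.239.244: descend 01100010011111101110111111110100 ; hops seen [H3] ; pick H3
  + 139.0.0.0/8 (H0) depth=8
  + 139.40.66.128/25 (H2) depth=25
  + 0.0.0.0/1 (H2) depth=1
  + 0.0.0.0/0 (H2) depth=0
  Q 139.0.11.131: descend 1000101100 ; hops seen [H2,H0] ; pick H0
  + 139.40.66.239/32 (H1) depth=32
  Q 139.40.66.180: descend 1000101100101000010000101 ; hops seen [H2,H0,H2] ; pick H2
  Q 0.15.218.29: descend 0 ; hops seen [H2,H2] ; pick H2
  + 77.52.163.0/24 (H3) depth=24
  Q 98.126.239.244: descend 01100010011111101110111111110100 ; hops seen [H2,H2,H3] ; pick H3
  Q 139.40.66.132: descend 1000101100101000010000101 ; hops seen [H2,H0,H2] ; pick H2
  + 77.48.0.0/12 (H0) depth=12
  + 139.40.64.0/22 (H2) depth=22
  - 139.40.64.0/22 clear@22
  Q 139.40.66.141: descend 1000101100101000010000101 ; hops seen [H2,H0,H2] ; pick H2
  + 98.126.239.244/32 (H0) depth=32

== LOOKUPS ==
["no-route","H3","H0","H2","H2","H3","H2","H2"]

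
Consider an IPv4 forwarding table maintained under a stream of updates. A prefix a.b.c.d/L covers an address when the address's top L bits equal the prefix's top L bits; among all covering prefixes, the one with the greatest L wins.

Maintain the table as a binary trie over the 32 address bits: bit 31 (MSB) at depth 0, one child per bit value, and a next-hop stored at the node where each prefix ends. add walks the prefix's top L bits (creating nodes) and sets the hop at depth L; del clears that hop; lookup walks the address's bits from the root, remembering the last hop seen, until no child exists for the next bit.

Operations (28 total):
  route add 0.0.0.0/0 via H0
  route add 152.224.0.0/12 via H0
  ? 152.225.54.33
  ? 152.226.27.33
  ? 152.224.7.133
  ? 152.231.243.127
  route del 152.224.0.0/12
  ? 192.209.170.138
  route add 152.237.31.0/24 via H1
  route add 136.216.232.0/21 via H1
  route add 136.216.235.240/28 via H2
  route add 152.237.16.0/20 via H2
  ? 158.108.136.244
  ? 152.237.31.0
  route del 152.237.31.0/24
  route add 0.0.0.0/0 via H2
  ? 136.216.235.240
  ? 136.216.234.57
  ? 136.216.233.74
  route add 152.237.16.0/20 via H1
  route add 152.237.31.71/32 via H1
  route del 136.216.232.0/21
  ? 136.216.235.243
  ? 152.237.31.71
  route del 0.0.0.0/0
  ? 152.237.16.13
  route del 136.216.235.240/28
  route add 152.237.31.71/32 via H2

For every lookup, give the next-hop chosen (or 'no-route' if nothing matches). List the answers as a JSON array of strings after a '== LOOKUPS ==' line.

Trace:
  + 0.0.0.0/0 (H0) depth=0
  + 152.224.0.0/12 (H0) depth=12
  ? 152.225.54.33  path d0:H0→d1:-→d2:-→d3:-→d4:-→d5:-→d6:-→d7:-→d8:-→d9:-→d10:-→d11:-→d12:H0  best=H0
  ? 152.226.27.33  path d0:H0→d1:-→d2:-→d3:-→d4:-→d5:-→d6:-→d7:-→d8:-→d9:-→d10:-→d11:-→d12:H0  best=H0
  ? 152.224.7.133  path d0:H0→d1:-→d2:-→d3:-→d4:-→d5:-→d6:-→d7:-→d8:-→d9:-→d10:-→d11:-→d12:H0  best=H0
  ? 152.231.243.127  path d0:H0→d1:-→d2:-→d3:-→d4:-→d5:-→d6:-→d7:-→d8:-→d9:-→d10:-→d11:-→d12:H0  best=H0
  del 152.224.0.0/12 (clear depth 12)
  ? 192.209.170.138  path d0:H0→d1:-  best=H0
  + 152.237.31.0/24 (H1) depth=24
  + 136.216.232.0/21 (H1) depth=21
  + 136.216.235.240/28 (H2) depth=28
  + 152.237.16.0/20 (H2) depth=20
  ? 158.108.136.244  path d0:H0→d1:-→d2:-→d3:-→d4:-→d5:-  best=H0
  ? 152.237.31.0  path d0:H0→d1:-→d2:-→d3:-→d4:-→d5:-→d6:-→d7:-→d8:-→d9:-→d10:-→d11:-→d12:-→d13:-→d14:-→d15:-→d16:-→d17:-→d18:-→d19:-→d20:H2→d21:-→d22:-→d23:-→d24:H1  best=H1
  del 152.237.31.0/24 (clear depth 24)
  + 0.0.0.0/0 (H2) depth=0
  ? 136.216.235.240  path d0:H2→d1:-→d2:-→d3:-→d4:-→d5:-→d6:-→d7:-→d8:-→d9:-→d10:-→d11:-→d12:-→d13:-→d14:-→d15:-→d16:-→d17:-→d18:-→d19:-→d20:-→d21:H1→d22:-→d23:-→d24:-→d25:-→d26:-→d27:-→d28:H2  best=H2
  ? 136.216.234.57  path d0:H2→d1:-→d2:-→d3:-→d4:-→d5:-→d6:-→d7:-→d8:-→d9:-→d10:-→d11:-→d12:-→d13:-→d14:-→d15:-→d16:-→d17:-→d18:-→d19:-→d20:-→d21:H1→d22:-→d23:-  best=H1
  ? 136.216.233.74  path d0:H2→d1:-→d2:-→d3:-→d4:-→d5:-→d6:-→d7:-→d8:-→d9:-→d10:-→d11:-→d12:-→d13:-→d14:-→d15:-→d16:-→d17:-→d18:-→d19:-→d20:-→d21:H1→d22:-  best=H1
  + 152.237.16.0/20 (H1) depth=20
  + 152.237.31.71/32 (H1) depth=32
  del 136.216.232.0/21 (clear depth 21)
  ? 136.216.235.243  path d0:H2→d1:-→d2:-→d3:-→d4:-→d5:-→d6:-→d7:-→d8:-→d9:-→d10:-→d11:-→d12:-→d13:-→d14:-→d15:-→d16:-→d17:-→d18:-→d19:-→d20:-→d21:-→d22:-→d23:-→d24:-→d25:-→d26:-→d27:-→d28:H2  best=H2
  ? 152.237.31.71  path d0:H2→d1:-→d2:-→d3:-→d4:-→d5:-→d6:-→d7:-→d8:-→d9:-→d10:-→d11:-→d12:-→d13:-→d14:-→d15:-→d16:-→d17:-→d18:-→d19:-→d20:H1→d21:-→d22:-→d23:-→d24:-→d25:-→d26:-→d27:-→d28:-→d29:-→d30:-→d31:-→d32:H1  best=H1
  del 0.0.0.0/0 (clear depth 0)
  ? 152.237.16.13  path d0:-→d1:-→d2:-→d3:-→d4:-→d5:-→d6:-→d7:-→d8:-→d9:-→d10:-→d11:-→d12:-→d13:-→d14:-→d15:-→d16:-→d17:-→d18:-→d19:-→d20:H1  best=H1
  del 136.216.235.240/28 (clear depth 28)
  + 152.237.31.71/32 (H2) depth=32

== LOOKUPS ==
["H0","H0","H0","H0","H0","H0","H1","H2","H1","H1","H2","H1","H1"]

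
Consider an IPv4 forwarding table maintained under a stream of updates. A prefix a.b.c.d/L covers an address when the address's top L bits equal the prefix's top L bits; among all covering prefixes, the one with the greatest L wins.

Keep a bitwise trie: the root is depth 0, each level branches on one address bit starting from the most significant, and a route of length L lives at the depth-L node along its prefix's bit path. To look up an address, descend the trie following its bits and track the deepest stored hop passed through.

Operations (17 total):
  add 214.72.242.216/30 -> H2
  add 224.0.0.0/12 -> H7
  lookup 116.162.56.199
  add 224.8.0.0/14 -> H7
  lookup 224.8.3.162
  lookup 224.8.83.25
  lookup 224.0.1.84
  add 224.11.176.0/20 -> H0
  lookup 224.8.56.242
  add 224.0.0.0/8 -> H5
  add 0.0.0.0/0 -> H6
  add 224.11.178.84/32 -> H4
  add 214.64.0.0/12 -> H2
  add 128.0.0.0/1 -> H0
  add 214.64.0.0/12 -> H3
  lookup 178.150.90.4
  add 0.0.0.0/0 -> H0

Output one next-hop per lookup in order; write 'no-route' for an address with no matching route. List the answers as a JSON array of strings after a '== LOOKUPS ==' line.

Process each operation:
  + 214.72.242.216/30 (H2) depth=30
  + 224.0.0.0/12 (H7) depth=12
  Q 116.162.56.199: descend ε ; hops seen [∅] ; pick no-route
  + 224.8.0.0/14 (H7) depth=14
  Q 224.8.3.162: descend 11100000000010 ; hops seen [H7,H7] ; pick H7
  Q 224.8.83.25: descend 11100000000010 ; hops seen [H7,H7] ; pick H7
  Q 224.0.1.84: descend 111000000000 ; hops seen [H7] ; pick H7
  + 224.11.176.0/20 (H0) depth=20
  Q 224.8.56.242: descend 11100000000010 ; hops seen [H7,H7] ; pick H7
  + 224.0.0.0/8 (H5) depth=8
  + 0.0.0.0/0 (H6) depth=0
  + 224.11.178.84/32 (H4) depth=32
  + 214.64.0.0/12 (H2) depth=12
  + 128.0.0.0/1 (H0) depth=1
  + 214.64.0.0/12 (H3) depth=12
  Q 178.150.90.4: descend 1 ; hops seen [H6,H0] ; pick H0
  + 0.0.0.0/0 (H0) depth=0

== LOOKUPS ==
["no-route","H7","H7","H7","H7","H0"]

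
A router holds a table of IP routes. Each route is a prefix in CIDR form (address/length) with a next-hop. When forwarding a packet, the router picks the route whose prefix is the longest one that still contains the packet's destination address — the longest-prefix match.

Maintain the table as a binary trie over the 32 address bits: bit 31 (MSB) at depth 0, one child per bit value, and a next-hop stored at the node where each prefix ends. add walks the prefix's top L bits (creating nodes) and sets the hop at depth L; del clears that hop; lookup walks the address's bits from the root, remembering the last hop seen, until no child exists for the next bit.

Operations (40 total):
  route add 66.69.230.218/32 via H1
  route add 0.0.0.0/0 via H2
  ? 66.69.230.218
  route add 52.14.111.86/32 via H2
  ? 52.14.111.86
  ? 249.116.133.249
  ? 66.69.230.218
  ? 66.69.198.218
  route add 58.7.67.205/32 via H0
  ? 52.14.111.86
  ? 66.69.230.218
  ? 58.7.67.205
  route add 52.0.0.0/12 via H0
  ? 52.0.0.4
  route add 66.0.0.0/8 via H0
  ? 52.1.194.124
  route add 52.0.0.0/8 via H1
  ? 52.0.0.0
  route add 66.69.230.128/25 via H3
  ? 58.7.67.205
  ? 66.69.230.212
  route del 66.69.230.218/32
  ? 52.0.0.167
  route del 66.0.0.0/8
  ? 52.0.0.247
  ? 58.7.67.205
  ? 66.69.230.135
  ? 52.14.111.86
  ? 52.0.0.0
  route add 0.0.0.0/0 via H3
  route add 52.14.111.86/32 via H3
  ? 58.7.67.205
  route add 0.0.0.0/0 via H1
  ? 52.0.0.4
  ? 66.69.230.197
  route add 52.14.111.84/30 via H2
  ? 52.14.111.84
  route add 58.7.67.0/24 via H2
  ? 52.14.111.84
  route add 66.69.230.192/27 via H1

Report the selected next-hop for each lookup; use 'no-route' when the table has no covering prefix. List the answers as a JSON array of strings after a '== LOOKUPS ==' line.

Process each operation:
  add 66.69.230.218/32 -> H1 at depth 32
  add 0.0.0.0/0 -> H2 at depth 0
  lookup 66.69.230.218: bits 01000010010001011110011011011010 walk d0:H2→d1:-→d2:-→d3:-→d4:-→d5:-→d6:-→d7:-→d8:-→d9:-→d10:-→d11:-→d12:-→d13:-→d14:-→d15:-→d16:-→d17:-→d18:-→d19:-→d20:-→d21:-→d22:-→d23:-→d24:-→d25:-→d26:-→d27:-→d28:-→d29:-→d30:-→d31:-→d32:H1 -> H1
  add 52.14.111.86/32 -> H2 at depth 32
  lookup 52.14.111.86: bits 00110100000011100110111101010110 walk d0:H2→d1:-→d2:-→d3:-→d4:-→d5:-→d6:-→d7:-→d8:-→d9:-→d10:-→d11:-→d12:-→d13:-→d14:-→d15:-→d16:-→d17:-→d18:-→d19:-→d20:-→d21:-→d22:-→d23:-→d24:-→d25:-→d26:-→d27:-→d28:-→d29:-→d30:-→d31:-→d32:H2 -> H2
  lookup 249.116.133.249: bits ε walk d0:H2 -> H2
  lookup 66.69.230.218: bits 01000010010001011110011011011010 walk d0:H2→d1:-→d2:-→d3:-→d4:-→d5:-→d6:-→d7:-→d8:-→d9:-→d10:-→d11:-→d12:-→d13:-→d14:-→d15:-→d16:-→d17:-→d18:-→d19:-→d20:-→d21:-→d22:-→d23:-→d24:-→d25:-→d26:-→d27:-→d28:-→d29:-→d30:-→d31:-→d32:H1 -> H1
  lookup 66.69.198.218: bits 010000100100010111 walk d0:H2→d1:-→d2:-→d3:-→d4:-→d5:-→d6:-→d7:-→d8:-→d9:-→d10:-→d11:-→d12:-→d13:-→d14:-→d15:-→d16:-→d17:-→d18:- -> H2
  add 58.7.67.205/32 -> H0 at depth 32
  lookup 52.14.111.86: bits 00110100000011100110111101010110 walk d0:H2→d1:-→d2:-→d3:-→d4:-→d5:-→d6:-→d7:-→d8:-→d9:-→d10:-→d11:-→d12:-→d13:-→d14:-→d15:-→d16:-→d17:-→d18:-→d19:-→d20:-→d21:-→d22:-→d23:-→d24:-→d25:-→d26:-→d27:-→d28:-→d29:-→d30:-→d31:-→d32:H2 -> H2
  lookup 66.69.230.218: bits 01000010010001011110011011011010 walk d0:H2→d1:-→d2:-→d3:-→d4:-→d5:-→d6:-→d7:-→d8:-→d9:-→d10:-→d11:-→d12:-→d13:-→d14:-→d15:-→d16:-→d17:-→d18:-→d19:-→d20:-→d21:-→d22:-→d23:-→d24:-→d25:-→d26:-→d27:-→d28:-→d29:-→d30:-→d31:-→d32:H1 -> H1
  lookup 58.7.67.205: bits 00111010000001110100001111001101 walk d0:H2→d1:-→d2:-→d3:-→d4:-→d5:-→d6:-→d7:-→d8:-→d9:-→d10:-→d11:-→d12:-→d13:-→d14:-→d15:-→d16:-→d17:-→d18:-→d19:-→d20:-→d21:-→d22:-→d23:-→d24:-→d25:-→d26:-→d27:-→d28:-→d29:-→d30:-→d31:-→d32:H0 -> H0
  add 52.0.0.0/12 -> H0 at depth 12
  lookup 52.0.0.4: bits 001101000000 walk d0:H2→d1:-→d2:-→d3:-→d4:-→d5:-→d6:-→d7:-→d8:-→d9:-→d10:-→d11:-→d12:H0 -> H0
  add 66.0.0.0/8 -> H0 at depth 8
  lookup 52.1.194.124: bits 001101000000 walk d0:H2→d1:-→d2:-→d3:-→d4:-→d5:-→d6:-→d7:-→d8:-→d9:-→d10:-→d11:-→d12:H0 -> H0
  add 52.0.0.0/8 -> H1 at depth 8
  lookup 52.0.0.0: bits 001101000000 walk d0:H2→d1:-→d2:-→d3:-→d4:-→d5:-→d6:-→d7:-→d8:H1→d9:-→d10:-→d11:-→d12:H0 -> H0
  add 66.69.230.128/25 -> H3 at depth 25
  lookup 58.7.67.205: bits 00111010000001110100001111001101 walk d0:H2→d1:-→d2:-→d3:-→d4:-→d5:-→d6:-→d7:-→d8:-→d9:-→d10:-→d11:-→d12:-→d13:-→d14:-→d15:-→d16:-→d17:-→d18:-→d19:-→d20:-→d21:-→d22:-→d23:-→d24:-→d25:-→d26:-→d27:-→d28:-→d29:-→d30:-→d31:-→d32:H0 -> H0
  lookup 66.69.230.212: bits 0100001001000101111001101101 walk d0:H2→d1:-→d2:-→d3:-→d4:-→d5:-→d6:-→d7:-→d8:H0→d9:-→d10:-→d11:-→d12:-→d13:-→d14:-→d15:-→d16:-→d17:-→d18:-→d19:-→d20:-→d21:-→d22:-→d23:-→d24:-→d25:H3→d26:-→d27:-→d28:- -> H3
  del 66.69.230.218/32 (clear depth 32)
  lookup 52.0.0.167: bits 001101000000 walk d0:H2→d1:-→d2:-→d3:-→d4:-→d5:-→d6:-→d7:-→d8:H1→d9:-→d10:-→d11:-→d12:H0 -> H0
  del 66.0.0.0/8 (clear depth 8)
  lookup 52.0.0.247: bits 001101000000 walk d0:H2→d1:-→d2:-→d3:-→d4:-→d5:-→d6:-→d7:-→d8:H1→d9:-→d10:-→d11:-→d12:H0 -> H0
  lookup 58.7.67.205: bits 00111010000001110100001111001101 walk d0:H2→d1:-→d2:-→d3:-→d4:-→d5:-→d6:-→d7:-→d8:-→d9:-→d10:-→d11:-→d12:-→d13:-→d14:-→d15:-→d16:-→d17:-→d18:-→d19:-→d20:-→d21:-→d22:-→d23:-→d24:-→d25:-→d26:-→d27:-→d28:-→d29:-→d30:-→d31:-→d32:H0 -> H0
  lookup 66.69.230.135: bits 0100001001000101111001101 walk d0:H2→d1:-→d2:-→d3:-→d4:-→d5:-→d6:-→d7:-→d8:-→d9:-→d10:-→d11:-→d12:-→d13:-→d14:-→d15:-→d16:-→d17:-→d18:-→d19:-→d20:-→d21:-→d22:-→d23:-→d24:-→d25:H3 -> H3
  lookup 52.14.111.86: bits 00110100000011100110111101010110 walk d0:H2→d1:-→d2:-→d3:-→d4:-→d5:-→d6:-→d7:-→d8:H1→d9:-→d10:-→d11:-→d12:H0→d13:-→d14:-→d15:-→d16:-→d17:-→d18:-→d19:-→d20:-→d21:-→d22:-→d23:-→d24:-→d25:-→d26:-→d27:-→d28:-→d29:-→d30:-→d31:-→d32:H2 -> H2
  lookup 52.0.0.0: bits 001101000000 walk d0:H2→d1:-→d2:-→d3:-→d4:-→d5:-→d6:-→d7:-→d8:H1→d9:-→d10:-→d11:-→d12:H0 -> H0
  add 0.0.0.0/0 -> H3 at depth 0
  add 52.14.111.86/32 -> H3 at depth 32
  lookup 58.7.67.205: bits 00111010000001110100001111001101 walk d0:H3→d1:-→d2:-→d3:-→d4:-→d5:-→d6:-→d7:-→d8:-→d9:-→d10:-→d11:-→d12:-→d13:-→d14:-→d15:-→d16:-→d17:-→d18:-→d19:-→d20:-→d21:-→d22:-→d23:-→d24:-→d25:-→d26:-→d27:-→d28:-→d29:-→d30:-→d31:-→d32:H0 -> H0
  add 0.0.0.0/0 -> H1 at depth 0
  lookup 52.0.0.4: bits 001101000000 walk d0:H1→d1:-→d2:-→d3:-→d4:-→d5:-→d6:-→d7:-→d8:H1→d9:-→d10:-→d11:-→d12:H0 -> H0
  lookup 66.69.230.197: bits 010000100100010111100110110 walk d0:H1→d1:-→d2:-→d3:-→d4:-→d5:-→d6:-→d7:-→d8:-→d9:-→d10:-→d11:-→d12:-→d13:-→d14:-→d15:-→d16:-→d17:-→d18:-→d19:-→d20:-→d21:-→d22:-→d23:-→d24:-→d25:H3→d26:-→d27:- -> H3
  add 52.14.111.84/30 -> H2 at depth 30
  lookup 52.14.111.84: bits 001101000000111001101111010101 walk d0:H1→d1:-→d2:-→d3:-→d4:-→d5:-→d6:-→d7:-→d8:H1→d9:-→d10:-→d11:-→d12:H0→d13:-→d14:-→d15:-→d16:-→d17:-→d18:-→d19:-→d20:-→d21:-→d22:-→d23:-→d24:-→d25:-→d26:-→d27:-→d28:-→d29:-→d30:H2 -> H2
  add 58.7.67.0/24 -> H2 at depth 24
  lookup 52.14.111.84: bits 001101000000111001101111010101 walk d0:H1→d1:-→d2:-→d3:-→d4:-→d5:-→d6:-→d7:-→d8:H1→d9:-→d10:-→d11:-→d12:H0→d13:-→d14:-→d15:-→d16:-→d17:-→d18:-→d19:-→d20:-→d21:-→d22:-→d23:-→d24:-→d25:-→d26:-→d27:-→d28:-→d29:-→d30:H2 -> H2
  add 66.69.230.192/27 -> H1 at depth 27

== LOOKUPS ==
["H1","H2","H2","H1","H2","H2","H1","H0","H0","H0","H0","H0","H3","H0","H0","H0","H3","H2","H0","H0","H0","H3","H2","H2"]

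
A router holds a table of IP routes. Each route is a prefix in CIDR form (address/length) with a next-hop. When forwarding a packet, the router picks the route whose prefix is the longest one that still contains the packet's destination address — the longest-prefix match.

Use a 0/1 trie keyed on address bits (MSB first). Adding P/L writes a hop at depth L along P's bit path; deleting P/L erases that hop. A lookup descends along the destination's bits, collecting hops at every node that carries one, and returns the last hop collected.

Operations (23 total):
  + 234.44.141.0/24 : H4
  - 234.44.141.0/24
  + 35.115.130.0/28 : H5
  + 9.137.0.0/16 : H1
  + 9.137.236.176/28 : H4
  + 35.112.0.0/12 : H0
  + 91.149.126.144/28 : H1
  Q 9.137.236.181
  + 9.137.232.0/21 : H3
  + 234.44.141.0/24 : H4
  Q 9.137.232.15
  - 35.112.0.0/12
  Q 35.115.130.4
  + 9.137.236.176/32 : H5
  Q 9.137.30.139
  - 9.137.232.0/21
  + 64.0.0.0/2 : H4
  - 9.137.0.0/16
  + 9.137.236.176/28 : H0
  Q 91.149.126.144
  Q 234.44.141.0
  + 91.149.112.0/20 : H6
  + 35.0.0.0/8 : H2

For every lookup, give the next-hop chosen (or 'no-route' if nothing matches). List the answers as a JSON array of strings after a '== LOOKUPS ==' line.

Trace:
  + 234.44.141.0/24 (H4) depth=24
  - 234.44.141.0/24 clear@24
  + 35.115.130.0/28 (H5) depth=28
  + 9.137.0.0/16 (H1) depth=16
  + 9.137.236.176/28 (H4) depth=28
  + 35.112.0.0/12 (H0) depth=12
  + 91.149.126.144/28 (H1) depth=28
  Q 9.137.236.181: descend 0000100110001001111011001011 ; hops seen [H1,H4] ; pick H4
  + 9.137.232.0/21 (H3) depth=21
  + 234.44.141.0/24 (H4) depth=24
  Q 9.137.232.15: descend 000010011000100111101 ; hops seen [H1,H3] ; pick H3
  - 35.112.0.0/12 clear@12
  Q 35.115.130.4: descend 0010001101110011100000100000 ; hops seen [H5] ; pick H5
  + 9.137.236.176/32 (H5) depth=32
  Q 9.137.30.139: descend 0000100110001001 ; hops seen [H1] ; pick H1
  - 9.137.232.0/21 clear@21
  + 64.0.0.0/2 (H4) depth=2
  - 9.137.0.0/16 clear@16
  + 9.137.236.176/28 (H0) depth=28
  Q 91.149.126.144: descend 0101101110010101011111101001 ; hops seen [H4,H1] ; pick H1
  Q 234.44.141.0: descend 111010100010110010001101 ; hops seen [H4] ; pick H4
  + 91.149.112.0/20 (H6) depth=20
  + 35.0.0.0/8 (H2) depth=8

== LOOKUPS ==
["H4","H3","H5","H1","H1","H4"]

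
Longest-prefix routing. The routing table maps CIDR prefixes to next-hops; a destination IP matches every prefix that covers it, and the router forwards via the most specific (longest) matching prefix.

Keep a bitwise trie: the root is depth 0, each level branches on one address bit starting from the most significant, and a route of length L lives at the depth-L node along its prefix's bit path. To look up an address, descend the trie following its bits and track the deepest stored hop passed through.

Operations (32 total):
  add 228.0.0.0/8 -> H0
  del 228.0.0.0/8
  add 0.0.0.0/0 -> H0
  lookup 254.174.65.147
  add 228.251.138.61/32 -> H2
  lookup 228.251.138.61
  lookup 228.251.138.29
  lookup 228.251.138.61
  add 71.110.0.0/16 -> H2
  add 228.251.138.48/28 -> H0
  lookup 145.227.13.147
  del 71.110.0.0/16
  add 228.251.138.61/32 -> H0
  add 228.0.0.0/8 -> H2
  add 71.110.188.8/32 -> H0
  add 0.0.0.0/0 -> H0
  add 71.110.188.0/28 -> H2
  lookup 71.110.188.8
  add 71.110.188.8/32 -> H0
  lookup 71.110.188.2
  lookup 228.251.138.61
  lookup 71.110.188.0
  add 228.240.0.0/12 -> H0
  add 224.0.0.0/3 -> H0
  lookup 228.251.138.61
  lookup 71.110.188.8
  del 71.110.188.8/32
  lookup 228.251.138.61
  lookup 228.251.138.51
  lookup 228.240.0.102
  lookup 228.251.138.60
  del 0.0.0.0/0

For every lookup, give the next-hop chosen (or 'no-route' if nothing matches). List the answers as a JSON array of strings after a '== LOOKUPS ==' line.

Apply in order:
  + 228.0.0.0/8 (H0) depth=8
  - 228.0.0.0/8 clear@8
  + 0.0.0.0/0 (H0) depth=0
  Q 254.174.65.147: descend 111 ; hops seen [H0] ; pick H0
  + 228.251.138.61/32 (H2) depth=32
  Q 228.251.138.61: descend 11100100111110111000101000111101 ; hops seen [H0,H2] ; pick H2
  Q 228.251.138.29: descend 11100100111110111000101000 ; hops seen [H0] ; pick H0
  Q 228.251.138.61: descend 11100100111110111000101000111101 ; hops seen [H0,H2] ; pick H2
  + 71.110.0.0/16 (H2) depth=16
  + 228.251.138.48/28 (H0) depth=28
  Q 145.227.13.147: descend 1 ; hops seen [H0] ; pick H0
  - 71.110.0.0/16 clear@16
  + 228.251.138.61/32 (H0) depth=32
  + 228.0.0.0/8 (H2) depth=8
  + 71.110.188.8/32 (H0) depth=32
  + 0.0.0.0/0 (H0) depth=0
  + 71.110.188.0/28 (H2) depth=28
  Q 71.110.188.8: descend 01000111011011101011110000001000 ; hops seen [H0,H2,H0] ; pick H0
  + 71.110.188.8/32 (H0) depth=32
  Q 71.110.188.2: descend 0100011101101110101111000000 ; hops seen [H0,H2] ; pick H2
  Q 228.251.138.61: descend 11100100111110111000101000111101 ; hops seen [H0,H2,H0,H0] ; pick H0
  Q 71.110.188.0: descend 0100011101101110101111000000 ; hops seen [H0,H2] ; pick H2
  + 228.240.0.0/12 (H0) depth=12
  + 224.0.0.0/3 (H0) depth=3
  Q 228.251.138.61: descend 11100100111110111000101000111101 ; hops seen [H0,H0,H2,H0,H0,H0] ; pick H0
  Q 71.110.188.8: descend 01000111011011101011110000001000 ; hops seen [H0,H2,H0] ; pick H0
  - 71.110.188.8/32 clear@32
  Q 228.251.138.61: descend 11100100111110111000101000111101 ; hops seen [H0,H0,H2,H0,H0,H0] ; pick H0
  Q 228.251.138.51: descend 1110010011111011100010100011 ; hops seen [H0,H0,H2,H0,H0] ; pick H0
  Q 228.240.0.102: descend 111001001111 ; hops seen [H0,H0,H2,H0] ; pick H0
  Q 228.251.138.60: descend 1110010011111011100010100011110 ; hops seen [H0,H0,H2,H0,H0] ; pick H0
  - 0.0.0.0/0 clear@0

== LOOKUPS ==
["H0","H2","H0","H2","H0","H0","H2","H0","H2","H0","H0","H0","H0","H0","H0"]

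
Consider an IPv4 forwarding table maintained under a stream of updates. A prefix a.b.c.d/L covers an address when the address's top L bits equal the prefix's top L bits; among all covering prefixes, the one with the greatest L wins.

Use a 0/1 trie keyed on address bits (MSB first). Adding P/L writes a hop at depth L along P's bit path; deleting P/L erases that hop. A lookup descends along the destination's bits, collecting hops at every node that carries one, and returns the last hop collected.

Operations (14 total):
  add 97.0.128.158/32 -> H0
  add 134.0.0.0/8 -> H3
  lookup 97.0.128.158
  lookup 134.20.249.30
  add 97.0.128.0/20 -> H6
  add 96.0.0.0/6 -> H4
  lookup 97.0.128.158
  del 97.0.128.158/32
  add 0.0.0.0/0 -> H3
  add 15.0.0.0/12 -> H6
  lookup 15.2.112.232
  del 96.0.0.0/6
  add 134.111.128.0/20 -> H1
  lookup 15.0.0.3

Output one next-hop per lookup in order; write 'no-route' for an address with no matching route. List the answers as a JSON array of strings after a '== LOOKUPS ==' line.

Apply in order:
  + 97.0.128.158/32 (H0) depth=32
  + 134.0.0.0/8 (H3) depth=8
  Q 97.0.128.158: descend 01100001000000001000000010011110 ; hops seen [H0] ; pick H0
  Q 134.20.249.30: descend 10000110 ; hops seen [H3] ; pick H3
  + 97.0.128.0/20 (H6) depth=20
  + 96.0.0.0/6 (H4) depth=6
  Q 97.0.128.158: descend 01100001000000001000000010011110 ; hops seen [H4,H6,H0] ; pick H0
  del 97.0.128.158/32 (clear depth 32)
  + 0.0.0.0/0 (H3) depth=0
  + 15.0.0.0/12 (H6) depth=12
  Q 15.2.112.232: descend 000011110000 ; hops seen [H3,H6] ; pick H6
  del 96.0.0.0/6 (clear depth 6)
  + 134.111.128.0/20 (H1) depth=20
  Q 15.0.0.3: descend 000011110000 ; hops seen [H3,H6] ; pick H6

== LOOKUPS ==
["H0","H3","H0","H6","H6"]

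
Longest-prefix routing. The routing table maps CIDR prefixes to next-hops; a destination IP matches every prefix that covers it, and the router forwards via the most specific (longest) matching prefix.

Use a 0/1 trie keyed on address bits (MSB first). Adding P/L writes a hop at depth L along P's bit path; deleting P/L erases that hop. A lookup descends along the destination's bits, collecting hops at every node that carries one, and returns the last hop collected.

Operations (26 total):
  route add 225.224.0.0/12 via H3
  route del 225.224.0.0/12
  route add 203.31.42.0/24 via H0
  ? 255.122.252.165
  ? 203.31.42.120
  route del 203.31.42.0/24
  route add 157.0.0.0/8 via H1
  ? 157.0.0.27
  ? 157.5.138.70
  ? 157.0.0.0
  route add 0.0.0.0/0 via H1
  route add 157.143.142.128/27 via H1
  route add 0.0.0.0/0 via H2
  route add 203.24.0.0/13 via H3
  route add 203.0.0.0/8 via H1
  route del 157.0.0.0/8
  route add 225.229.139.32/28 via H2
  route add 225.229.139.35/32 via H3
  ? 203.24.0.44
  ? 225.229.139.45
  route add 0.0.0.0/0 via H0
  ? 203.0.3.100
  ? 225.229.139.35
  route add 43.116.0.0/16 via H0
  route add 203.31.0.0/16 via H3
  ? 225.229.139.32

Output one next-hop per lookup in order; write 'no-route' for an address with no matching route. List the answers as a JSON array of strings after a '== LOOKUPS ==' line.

Process each operation:
  + 225.224.0.0/12 (H3) depth=12
  - 225.224.0.0/12 clear@12
  + 203.31.42.0/24 (H0) depth=24
  ? 255.122.252.165  path d0:-→d1:-→d2:-→d3:-  best=no-route
  ? 203.31.42.120  path d0:-→d1:-→d2:-→d3:-→d4:-→d5:-→d6:-→d7:-→d8:-→d9:-→d10:-→d11:-→d12:-→d13:-→d14:-→d15:-→d16:-→d17:-→d18:-→d19:-→d20:-→d21:-→d22:-→d23:-→d24:H0  best=H0
  - 203.31.42.0/24 clear@24
  + 157.0.0.0/8 (H1) depth=8
  ? 157.0.0.27  path d0:-→d1:-→d2:-→d3:-→d4:-→d5:-→d6:-→d7:-→d8:H1  best=H1
  ? 157.5.138.70  path d0:-→d1:-→d2:-→d3:-→d4:-→d5:-→d6:-→d7:-→d8:H1  best=H1
  ? 157.0.0.0  path d0:-→d1:-→d2:-→d3:-→d4:-→d5:-→d6:-→d7:-→d8:H1  best=H1
  + 0.0.0.0/0 (H1) depth=0
  + 157.143.142.128/27 (H1) depth=27
  + 0.0.0.0/0 (H2) depth=0
  + 203.24.0.0/13 (H3) depth=13
  + 203.0.0.0/8 (H1) depth=8
  - 157.0.0.0/8 clear@8
  + 225.229.139.32/28 (H2) depth=28
  + 225.229.139.35/32 (H3) depth=32
  ? 203.24.0.44  path d0:H2→d1:-→d2:-→d3:-→d4:-→d5:-→d6:-→d7:-→d8:H1→d9:-→d10:-→d11:-→d12:-→d13:H3  best=H3
  ? 225.229.139.45  path d0:H2→d1:-→d2:-→d3:-→d4:-→d5:-→d6:-→d7:-→d8:-→d9:-→d10:-→d11:-→d12:-→d13:-→d14:-→d15:-→d16:-→d17:-→d18:-→d19:-→d20:-→d21:-→d22:-→d23:-→d24:-→d25:-→d26:-→d27:-→d28:H2  best=H2
  + 0.0.0.0/0 (H0) depth=0
  ? 203.0.3.100  path d0:H0→d1:-→d2:-→d3:-→d4:-→d5:-→d6:-→d7:-→d8:H1→d9:-→d10:-→d11:-  best=H1
  ? 225.229.139.35  path d0:H0→d1:-→d2:-→d3:-→d4:-→d5:-→d6:-→d7:-→d8:-→d9:-→d10:-→d11:-→d12:-→d13:-→d14:-→d15:-→d16:-→d17:-→d18:-→d19:-→d20:-→d21:-→d22:-→d23:-→d24:-→d25:-→d26:-→d27:-→d28:H2→d29:-→d30:-→d31:-→d32:H3  best=H3
  + 43.116.0.0/16 (H0) depth=16
  + 203.31.0.0/16 (H3) depth=16
  ? 225.229.139.32  path d0:H0→d1:-→d2:-→d3:-→d4:-→d5:-→d6:-→d7:-→d8:-→d9:-→d10:-→d11:-→d12:-→d13:-→d14:-→d15:-→d16:-→d17:-→d18:-→d19:-→d20:-→d21:-→d22:-→d23:-→d24:-→d25:-→d26:-→d27:-→d28:H2→d29:-→d30:-  best=H2

== LOOKUPS ==
["no-route","H0","H1","H1","H1","H3","H2","H1","H3","H2"]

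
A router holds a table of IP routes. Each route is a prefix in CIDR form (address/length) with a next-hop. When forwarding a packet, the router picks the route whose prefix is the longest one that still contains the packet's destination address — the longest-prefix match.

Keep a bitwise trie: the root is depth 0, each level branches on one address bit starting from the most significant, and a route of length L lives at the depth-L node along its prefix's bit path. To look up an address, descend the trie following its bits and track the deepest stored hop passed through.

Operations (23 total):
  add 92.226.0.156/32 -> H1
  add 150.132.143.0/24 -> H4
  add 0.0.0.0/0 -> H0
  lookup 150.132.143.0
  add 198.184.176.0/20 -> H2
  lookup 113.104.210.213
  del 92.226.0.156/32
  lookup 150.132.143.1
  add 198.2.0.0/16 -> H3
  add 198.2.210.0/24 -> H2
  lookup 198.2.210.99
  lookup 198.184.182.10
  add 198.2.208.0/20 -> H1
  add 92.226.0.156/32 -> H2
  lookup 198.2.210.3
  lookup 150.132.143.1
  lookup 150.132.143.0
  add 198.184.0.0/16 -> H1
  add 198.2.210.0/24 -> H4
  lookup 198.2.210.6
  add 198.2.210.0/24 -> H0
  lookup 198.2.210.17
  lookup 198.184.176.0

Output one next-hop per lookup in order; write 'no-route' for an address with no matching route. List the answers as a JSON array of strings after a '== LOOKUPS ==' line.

Apply in order:
  add 92.226.0.156/32 -> H1 at depth 32
  add 150.132.143.0/24 -> H4 at depth 24
  add 0.0.0.0/0 -> H0 at depth 0
  ? 150.132.143.0  path d0:H0→d1:-→d2:-→d3:-→d4:-→d5:-→d6:-→d7:-→d8:-→d9:-→d10:-→d11:-→d12:-→d13:-→d14:-→d15:-→d16:-→d17:-→d18:-→d19:-→d20:-→d21:-→d22:-→d23:-→d24:H4  best=H4
  add 198.184.176.0/20 -> H2 at depth 20
  ? 113.104.210.213  path d0:H0→d1:-→d2:-  best=H0
  - 92.226.0.156/32 clear@32
  ? 150.132.143.1  path d0:H0→d1:-→d2:-→d3:-→d4:-→d5:-→d6:-→d7:-→d8:-→d9:-→d10:-→d11:-→d12:-→d13:-→d14:-→d15:-→d16:-→d17:-→d18:-→d19:-→d20:-→d21:-→d22:-→d23:-→d24:H4  best=H4
  add 198.2.0.0/16 -> H3 at depth 16
  add 198.2.210.0/24 -> H2 at depth 24
  ? 198.2.210.99  path d0:H0→d1:-→d2:-→d3:-→d4:-→d5:-→d6:-→d7:-→d8:-→d9:-→d10:-→d11:-→d12:-→d13:-→d14:-→d15:-→d16:H3→d17:-→d18:-→d19:-→d20:-→d21:-→d22:-→d23:-→d24:H2  best=H2
  ? 198.184.182.10  path d0:H0→d1:-→d2:-→d3:-→d4:-→d5:-→d6:-→d7:-→d8:-→d9:-→d10:-→d11:-→d12:-→d13:-→d14:-→d15:-→d16:-→d17:-→d18:-→d19:-→d20:H2  best=H2
  add 198.2.208.0/20 -> H1 at depth 20
  add 92.226.0.156/32 -> H2 at depth 32
  ? 198.2.210.3  path d0:H0→d1:-→d2:-→d3:-→d4:-→d5:-→d6:-→d7:-→d8:-→d9:-→d10:-→d11:-→d12:-→d13:-→d14:-→d15:-→d16:H3→d17:-→d18:-→d19:-→d20:H1→d21:-→d22:-→d23:-→d24:H2  best=H2
  ? 150.132.143.1  path d0:H0→d1:-→d2:-→d3:-→d4:-→d5:-→d6:-→d7:-→d8:-→d9:-→d10:-→d11:-→d12:-→d13:-→d14:-→d15:-→d16:-→d17:-→d18:-→d19:-→d20:-→d21:-→d22:-→d23:-→d24:H4  best=H4
  ? 150.132.143.0  path d0:H0→d1:-→d2:-→d3:-→d4:-→d5:-→d6:-→d7:-→d8:-→d9:-→d10:-→d11:-→d12:-→d13:-→d14:-→d15:-→d16:-→d17:-→d18:-→d19:-→d20:-→d21:-→d22:-→d23:-→d24:H4  best=H4
  add 198.184.0.0/16 -> H1 at depth 16
  add 198.2.210.0/24 -> H4 at depth 24
  ? 198.2.210.6  path d0:H0→d1:-→d2:-→d3:-→d4:-→d5:-→d6:-→d7:-→d8:-→d9:-→d10:-→d11:-→d12:-→d13:-→d14:-→d15:-→d16:H3→d17:-→d18:-→d19:-→d20:H1→d21:-→d22:-→d23:-→d24:H4  best=H4
  add 198.2.210.0/24 -> H0 at depth 24
  ? 198.2.210.17  path d0:H0→d1:-→d2:-→d3:-→d4:-→d5:-→d6:-→d7:-→d8:-→d9:-→d10:-→d11:-→d12:-→d13:-→d14:-→d15:-→d16:H3→d17:-→d18:-→d19:-→d20:H1→d21:-→d22:-→d23:-→d24:H0  best=H0
  ? 198.184.176.0  path d0:H0→d1:-→d2:-→d3:-→d4:-→d5:-→d6:-→d7:-→d8:-→d9:-→d10:-→d11:-→d12:-→d13:-→d14:-→d15:-→d16:H1→d17:-→d18:-→d19:-→d20:H2  best=H2

== LOOKUPS ==
["H4","H0","H4","H2","H2","H2","H4","H4","H4","H0","H2"]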